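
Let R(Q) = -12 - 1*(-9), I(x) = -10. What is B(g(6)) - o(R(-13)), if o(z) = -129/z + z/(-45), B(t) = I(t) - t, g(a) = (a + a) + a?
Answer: -1066/15 ≈ -71.067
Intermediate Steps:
g(a) = 3*a (g(a) = 2*a + a = 3*a)
R(Q) = -3 (R(Q) = -12 + 9 = -3)
B(t) = -10 - t
o(z) = -129/z - z/45 (o(z) = -129/z + z*(-1/45) = -129/z - z/45)
B(g(6)) - o(R(-13)) = (-10 - 3*6) - (-129/(-3) - 1/45*(-3)) = (-10 - 1*18) - (-129*(-⅓) + 1/15) = (-10 - 18) - (43 + 1/15) = -28 - 1*646/15 = -28 - 646/15 = -1066/15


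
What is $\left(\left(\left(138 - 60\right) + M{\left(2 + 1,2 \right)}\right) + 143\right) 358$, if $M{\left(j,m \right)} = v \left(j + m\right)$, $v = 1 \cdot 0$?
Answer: $79118$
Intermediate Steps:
$v = 0$
$M{\left(j,m \right)} = 0$ ($M{\left(j,m \right)} = 0 \left(j + m\right) = 0$)
$\left(\left(\left(138 - 60\right) + M{\left(2 + 1,2 \right)}\right) + 143\right) 358 = \left(\left(\left(138 - 60\right) + 0\right) + 143\right) 358 = \left(\left(78 + 0\right) + 143\right) 358 = \left(78 + 143\right) 358 = 221 \cdot 358 = 79118$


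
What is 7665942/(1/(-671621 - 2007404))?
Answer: -20537250266550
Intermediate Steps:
7665942/(1/(-671621 - 2007404)) = 7665942/(1/(-2679025)) = 7665942/(-1/2679025) = 7665942*(-2679025) = -20537250266550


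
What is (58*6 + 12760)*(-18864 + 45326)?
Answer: 346863896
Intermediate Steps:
(58*6 + 12760)*(-18864 + 45326) = (348 + 12760)*26462 = 13108*26462 = 346863896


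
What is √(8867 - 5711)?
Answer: 2*√789 ≈ 56.178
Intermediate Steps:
√(8867 - 5711) = √3156 = 2*√789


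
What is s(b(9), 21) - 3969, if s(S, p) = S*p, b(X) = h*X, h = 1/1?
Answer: -3780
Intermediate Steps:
h = 1
b(X) = X (b(X) = 1*X = X)
s(b(9), 21) - 3969 = 9*21 - 3969 = 189 - 3969 = -3780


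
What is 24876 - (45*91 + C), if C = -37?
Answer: 20818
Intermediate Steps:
24876 - (45*91 + C) = 24876 - (45*91 - 37) = 24876 - (4095 - 37) = 24876 - 1*4058 = 24876 - 4058 = 20818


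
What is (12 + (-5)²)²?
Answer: 1369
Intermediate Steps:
(12 + (-5)²)² = (12 + 25)² = 37² = 1369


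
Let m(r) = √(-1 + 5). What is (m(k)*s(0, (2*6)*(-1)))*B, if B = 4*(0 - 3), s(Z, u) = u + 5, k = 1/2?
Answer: 168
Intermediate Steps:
k = ½ ≈ 0.50000
m(r) = 2 (m(r) = √4 = 2)
s(Z, u) = 5 + u
B = -12 (B = 4*(-3) = -12)
(m(k)*s(0, (2*6)*(-1)))*B = (2*(5 + (2*6)*(-1)))*(-12) = (2*(5 + 12*(-1)))*(-12) = (2*(5 - 12))*(-12) = (2*(-7))*(-12) = -14*(-12) = 168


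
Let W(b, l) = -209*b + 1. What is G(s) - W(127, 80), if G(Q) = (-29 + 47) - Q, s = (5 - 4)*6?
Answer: 26554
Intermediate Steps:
W(b, l) = 1 - 209*b
s = 6 (s = 1*6 = 6)
G(Q) = 18 - Q
G(s) - W(127, 80) = (18 - 1*6) - (1 - 209*127) = (18 - 6) - (1 - 26543) = 12 - 1*(-26542) = 12 + 26542 = 26554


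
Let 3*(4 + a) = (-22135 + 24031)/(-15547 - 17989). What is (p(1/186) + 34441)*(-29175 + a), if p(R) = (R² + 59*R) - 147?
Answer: -145124256510732953/145026432 ≈ -1.0007e+9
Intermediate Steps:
a = -16847/4192 (a = -4 + ((-22135 + 24031)/(-15547 - 17989))/3 = -4 + (1896/(-33536))/3 = -4 + (1896*(-1/33536))/3 = -4 + (⅓)*(-237/4192) = -4 - 79/4192 = -16847/4192 ≈ -4.0188)
p(R) = -147 + R² + 59*R
(p(1/186) + 34441)*(-29175 + a) = ((-147 + (1/186)² + 59/186) + 34441)*(-29175 - 16847/4192) = ((-147 + (1/186)² + 59*(1/186)) + 34441)*(-122318447/4192) = ((-147 + 1/34596 + 59/186) + 34441)*(-122318447/4192) = (-5074637/34596 + 34441)*(-122318447/4192) = (1186446199/34596)*(-122318447/4192) = -145124256510732953/145026432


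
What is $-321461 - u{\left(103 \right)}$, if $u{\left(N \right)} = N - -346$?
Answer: $-321910$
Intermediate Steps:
$u{\left(N \right)} = 346 + N$ ($u{\left(N \right)} = N + 346 = 346 + N$)
$-321461 - u{\left(103 \right)} = -321461 - \left(346 + 103\right) = -321461 - 449 = -321910$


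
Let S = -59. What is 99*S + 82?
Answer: -5759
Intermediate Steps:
99*S + 82 = 99*(-59) + 82 = -5841 + 82 = -5759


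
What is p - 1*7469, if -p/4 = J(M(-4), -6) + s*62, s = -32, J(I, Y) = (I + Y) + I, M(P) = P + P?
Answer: 555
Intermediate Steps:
M(P) = 2*P
J(I, Y) = Y + 2*I
p = 8024 (p = -4*((-6 + 2*(2*(-4))) - 32*62) = -4*((-6 + 2*(-8)) - 1984) = -4*((-6 - 16) - 1984) = -4*(-22 - 1984) = -4*(-2006) = 8024)
p - 1*7469 = 8024 - 1*7469 = 8024 - 7469 = 555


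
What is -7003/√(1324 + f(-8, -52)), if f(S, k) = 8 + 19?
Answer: -7003*√1351/1351 ≈ -190.53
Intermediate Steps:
f(S, k) = 27
-7003/√(1324 + f(-8, -52)) = -7003/√(1324 + 27) = -7003*√1351/1351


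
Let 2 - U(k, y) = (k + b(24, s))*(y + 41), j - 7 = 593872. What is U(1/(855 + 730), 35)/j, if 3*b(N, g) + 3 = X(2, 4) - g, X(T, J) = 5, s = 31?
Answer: 3502622/2823894645 ≈ 0.0012404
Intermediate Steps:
j = 593879 (j = 7 + 593872 = 593879)
b(N, g) = 2/3 - g/3 (b(N, g) = -1 + (5 - g)/3 = -1 + (5/3 - g/3) = 2/3 - g/3)
U(k, y) = 2 - (41 + y)*(-29/3 + k) (U(k, y) = 2 - (k + (2/3 - 1/3*31))*(y + 41) = 2 - (k + (2/3 - 31/3))*(41 + y) = 2 - (k - 29/3)*(41 + y) = 2 - (-29/3 + k)*(41 + y) = 2 - (41 + y)*(-29/3 + k))
U(1/(855 + 730), 35)/j = (1195/3 - 41/(855 + 730) + (29/3)*35 - 1*35/(855 + 730))/593879 = (1195/3 - 41/1585 + 1015/3 - 1*35/1585)*(1/593879) = (1195/3 - 41*1/1585 + 1015/3 - 1*1/1585*35)*(1/593879) = (1195/3 - 41/1585 + 1015/3 - 7/317)*(1/593879) = (3502622/4755)*(1/593879) = 3502622/2823894645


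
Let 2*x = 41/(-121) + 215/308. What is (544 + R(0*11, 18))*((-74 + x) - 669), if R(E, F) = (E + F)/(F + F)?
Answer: -45300159/112 ≈ -4.0447e+5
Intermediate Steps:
x = 1217/6776 (x = (41/(-121) + 215/308)/2 = (41*(-1/121) + 215*(1/308))/2 = (-41/121 + 215/308)/2 = (½)*(1217/3388) = 1217/6776 ≈ 0.17960)
R(E, F) = (E + F)/(2*F) (R(E, F) = (E + F)/((2*F)) = (E + F)*(1/(2*F)) = (E + F)/(2*F))
(544 + R(0*11, 18))*((-74 + x) - 669) = (544 + (½)*(0*11 + 18)/18)*((-74 + 1217/6776) - 669) = (544 + (½)*(1/18)*(0 + 18))*(-500207/6776 - 669) = (544 + (½)*(1/18)*18)*(-5033351/6776) = (544 + ½)*(-5033351/6776) = (1089/2)*(-5033351/6776) = -45300159/112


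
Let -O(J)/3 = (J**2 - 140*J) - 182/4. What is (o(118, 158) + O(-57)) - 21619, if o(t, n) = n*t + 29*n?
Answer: -63887/2 ≈ -31944.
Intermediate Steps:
o(t, n) = 29*n + n*t
O(J) = 273/2 - 3*J**2 + 420*J (O(J) = -3*((J**2 - 140*J) - 182/4) = -3*((J**2 - 140*J) - 182*1/4) = -3*((J**2 - 140*J) - 91/2) = -3*(-91/2 + J**2 - 140*J) = 273/2 - 3*J**2 + 420*J)
(o(118, 158) + O(-57)) - 21619 = (158*(29 + 118) + (273/2 - 3*(-57)**2 + 420*(-57))) - 21619 = (158*147 + (273/2 - 3*3249 - 23940)) - 21619 = (23226 + (273/2 - 9747 - 23940)) - 21619 = (23226 - 67101/2) - 21619 = -20649/2 - 21619 = -63887/2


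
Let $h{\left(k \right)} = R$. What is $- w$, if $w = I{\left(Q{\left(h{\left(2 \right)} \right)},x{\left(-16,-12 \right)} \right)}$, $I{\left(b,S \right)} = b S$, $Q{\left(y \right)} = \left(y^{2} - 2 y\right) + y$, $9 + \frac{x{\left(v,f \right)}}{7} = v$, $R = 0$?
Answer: $0$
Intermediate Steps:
$h{\left(k \right)} = 0$
$x{\left(v,f \right)} = -63 + 7 v$
$Q{\left(y \right)} = y^{2} - y$
$I{\left(b,S \right)} = S b$
$w = 0$ ($w = \left(-63 + 7 \left(-16\right)\right) 0 \left(-1 + 0\right) = \left(-63 - 112\right) 0 \left(-1\right) = \left(-175\right) 0 = 0$)
$- w = \left(-1\right) 0 = 0$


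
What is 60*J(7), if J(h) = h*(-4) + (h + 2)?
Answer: -1140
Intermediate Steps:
J(h) = 2 - 3*h (J(h) = -4*h + (2 + h) = 2 - 3*h)
60*J(7) = 60*(2 - 3*7) = 60*(2 - 21) = 60*(-19) = -1140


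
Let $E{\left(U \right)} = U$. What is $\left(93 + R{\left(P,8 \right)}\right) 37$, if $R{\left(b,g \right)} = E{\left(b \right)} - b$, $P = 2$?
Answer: $3441$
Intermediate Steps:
$R{\left(b,g \right)} = 0$ ($R{\left(b,g \right)} = b - b = 0$)
$\left(93 + R{\left(P,8 \right)}\right) 37 = \left(93 + 0\right) 37 = 93 \cdot 37 = 3441$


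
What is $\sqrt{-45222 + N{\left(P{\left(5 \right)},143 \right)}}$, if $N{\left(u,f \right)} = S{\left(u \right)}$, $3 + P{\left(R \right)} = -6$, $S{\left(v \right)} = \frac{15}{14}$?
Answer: $\frac{i \sqrt{8863302}}{14} \approx 212.65 i$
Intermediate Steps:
$S{\left(v \right)} = \frac{15}{14}$ ($S{\left(v \right)} = 15 \cdot \frac{1}{14} = \frac{15}{14}$)
$P{\left(R \right)} = -9$ ($P{\left(R \right)} = -3 - 6 = -9$)
$N{\left(u,f \right)} = \frac{15}{14}$
$\sqrt{-45222 + N{\left(P{\left(5 \right)},143 \right)}} = \sqrt{-45222 + \frac{15}{14}} = \sqrt{- \frac{633093}{14}} = \frac{i \sqrt{8863302}}{14}$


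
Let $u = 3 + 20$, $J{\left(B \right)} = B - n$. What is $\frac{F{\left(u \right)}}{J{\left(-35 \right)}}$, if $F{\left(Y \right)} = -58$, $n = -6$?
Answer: $2$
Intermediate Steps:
$J{\left(B \right)} = 6 + B$ ($J{\left(B \right)} = B - -6 = B + 6 = 6 + B$)
$u = 23$
$\frac{F{\left(u \right)}}{J{\left(-35 \right)}} = - \frac{58}{6 - 35} = - \frac{58}{-29} = \left(-58\right) \left(- \frac{1}{29}\right) = 2$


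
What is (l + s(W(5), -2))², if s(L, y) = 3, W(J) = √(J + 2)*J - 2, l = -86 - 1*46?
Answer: 16641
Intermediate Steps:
l = -132 (l = -86 - 46 = -132)
W(J) = -2 + J*√(2 + J) (W(J) = √(2 + J)*J - 2 = J*√(2 + J) - 2 = -2 + J*√(2 + J))
(l + s(W(5), -2))² = (-132 + 3)² = (-129)² = 16641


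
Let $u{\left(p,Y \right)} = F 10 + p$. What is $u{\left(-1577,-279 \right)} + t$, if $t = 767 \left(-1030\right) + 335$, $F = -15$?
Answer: $-791402$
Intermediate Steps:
$t = -789675$ ($t = -790010 + 335 = -789675$)
$u{\left(p,Y \right)} = -150 + p$ ($u{\left(p,Y \right)} = \left(-15\right) 10 + p = -150 + p$)
$u{\left(-1577,-279 \right)} + t = \left(-150 - 1577\right) - 789675 = -1727 - 789675 = -791402$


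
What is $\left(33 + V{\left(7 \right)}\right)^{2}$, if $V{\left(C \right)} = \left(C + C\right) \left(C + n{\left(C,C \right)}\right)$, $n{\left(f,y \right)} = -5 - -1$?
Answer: $5625$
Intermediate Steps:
$n{\left(f,y \right)} = -4$ ($n{\left(f,y \right)} = -5 + 1 = -4$)
$V{\left(C \right)} = 2 C \left(-4 + C\right)$ ($V{\left(C \right)} = \left(C + C\right) \left(C - 4\right) = 2 C \left(-4 + C\right)$)
$\left(33 + V{\left(7 \right)}\right)^{2} = \left(33 + 2 \cdot 7 \left(-4 + 7\right)\right)^{2} = \left(33 + 2 \cdot 7 \cdot 3\right)^{2} = \left(33 + 42\right)^{2} = 75^{2} = 5625$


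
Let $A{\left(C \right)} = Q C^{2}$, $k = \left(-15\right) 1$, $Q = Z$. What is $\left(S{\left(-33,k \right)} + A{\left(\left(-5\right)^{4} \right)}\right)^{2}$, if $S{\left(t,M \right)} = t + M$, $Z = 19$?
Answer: $55083516017929$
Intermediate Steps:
$Q = 19$
$k = -15$
$A{\left(C \right)} = 19 C^{2}$
$S{\left(t,M \right)} = M + t$
$\left(S{\left(-33,k \right)} + A{\left(\left(-5\right)^{4} \right)}\right)^{2} = \left(\left(-15 - 33\right) + 19 \left(\left(-5\right)^{4}\right)^{2}\right)^{2} = \left(-48 + 19 \cdot 625^{2}\right)^{2} = \left(-48 + 19 \cdot 390625\right)^{2} = \left(-48 + 7421875\right)^{2} = 7421827^{2} = 55083516017929$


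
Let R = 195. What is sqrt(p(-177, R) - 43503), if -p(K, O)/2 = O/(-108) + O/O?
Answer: 5*I*sqrt(62642)/6 ≈ 208.57*I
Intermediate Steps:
p(K, O) = -2 + O/54 (p(K, O) = -2*(O/(-108) + O/O) = -2*(O*(-1/108) + 1) = -2*(-O/108 + 1) = -2*(1 - O/108) = -2 + O/54)
sqrt(p(-177, R) - 43503) = sqrt((-2 + (1/54)*195) - 43503) = sqrt((-2 + 65/18) - 43503) = sqrt(29/18 - 43503) = sqrt(-783025/18) = 5*I*sqrt(62642)/6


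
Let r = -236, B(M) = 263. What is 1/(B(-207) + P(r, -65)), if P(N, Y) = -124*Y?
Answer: 1/8323 ≈ 0.00012015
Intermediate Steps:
1/(B(-207) + P(r, -65)) = 1/(263 - 124*(-65)) = 1/(263 + 8060) = 1/8323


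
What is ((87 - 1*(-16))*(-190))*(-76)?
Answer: 1487320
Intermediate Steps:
((87 - 1*(-16))*(-190))*(-76) = ((87 + 16)*(-190))*(-76) = (103*(-190))*(-76) = -19570*(-76) = 1487320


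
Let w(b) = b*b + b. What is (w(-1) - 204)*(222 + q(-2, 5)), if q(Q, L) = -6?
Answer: -44064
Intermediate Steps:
w(b) = b + b² (w(b) = b² + b = b + b²)
(w(-1) - 204)*(222 + q(-2, 5)) = (-(1 - 1) - 204)*(222 - 6) = (-1*0 - 204)*216 = (0 - 204)*216 = -204*216 = -44064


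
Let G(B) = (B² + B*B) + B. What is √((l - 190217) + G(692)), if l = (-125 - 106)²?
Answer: 2*√205391 ≈ 906.40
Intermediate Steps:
l = 53361 (l = (-231)² = 53361)
G(B) = B + 2*B² (G(B) = (B² + B²) + B = 2*B² + B = B + 2*B²)
√((l - 190217) + G(692)) = √((53361 - 190217) + 692*(1 + 2*692)) = √(-136856 + 692*(1 + 1384)) = √(-136856 + 692*1385) = √(-136856 + 958420) = √821564 = 2*√205391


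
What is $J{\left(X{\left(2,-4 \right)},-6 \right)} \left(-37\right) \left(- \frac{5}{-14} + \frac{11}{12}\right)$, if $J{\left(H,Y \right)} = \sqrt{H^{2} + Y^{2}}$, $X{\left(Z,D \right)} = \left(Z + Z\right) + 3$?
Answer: $- \frac{3959 \sqrt{85}}{84} \approx -434.53$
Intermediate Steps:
$X{\left(Z,D \right)} = 3 + 2 Z$ ($X{\left(Z,D \right)} = 2 Z + 3 = 3 + 2 Z$)
$J{\left(X{\left(2,-4 \right)},-6 \right)} \left(-37\right) \left(- \frac{5}{-14} + \frac{11}{12}\right) = \sqrt{\left(3 + 2 \cdot 2\right)^{2} + \left(-6\right)^{2}} \left(-37\right) \left(- \frac{5}{-14} + \frac{11}{12}\right) = \sqrt{\left(3 + 4\right)^{2} + 36} \left(-37\right) \left(\left(-5\right) \left(- \frac{1}{14}\right) + 11 \cdot \frac{1}{12}\right) = \sqrt{7^{2} + 36} \left(-37\right) \left(\frac{5}{14} + \frac{11}{12}\right) = \sqrt{49 + 36} \left(-37\right) \frac{107}{84} = \sqrt{85} \left(-37\right) \frac{107}{84} = - 37 \sqrt{85} \cdot \frac{107}{84} = - \frac{3959 \sqrt{85}}{84}$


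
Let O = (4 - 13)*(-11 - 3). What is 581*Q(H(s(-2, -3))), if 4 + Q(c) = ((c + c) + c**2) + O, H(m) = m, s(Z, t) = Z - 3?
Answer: 79597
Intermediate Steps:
s(Z, t) = -3 + Z
O = 126 (O = -9*(-14) = 126)
Q(c) = 122 + c**2 + 2*c (Q(c) = -4 + (((c + c) + c**2) + 126) = -4 + ((2*c + c**2) + 126) = -4 + ((c**2 + 2*c) + 126) = -4 + (126 + c**2 + 2*c) = 122 + c**2 + 2*c)
581*Q(H(s(-2, -3))) = 581*(122 + (-3 - 2)**2 + 2*(-3 - 2)) = 581*(122 + (-5)**2 + 2*(-5)) = 581*(122 + 25 - 10) = 581*137 = 79597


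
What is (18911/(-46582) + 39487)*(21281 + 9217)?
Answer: 28048469611227/23291 ≈ 1.2043e+9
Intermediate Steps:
(18911/(-46582) + 39487)*(21281 + 9217) = (18911*(-1/46582) + 39487)*30498 = (-18911/46582 + 39487)*30498 = (1839364523/46582)*30498 = 28048469611227/23291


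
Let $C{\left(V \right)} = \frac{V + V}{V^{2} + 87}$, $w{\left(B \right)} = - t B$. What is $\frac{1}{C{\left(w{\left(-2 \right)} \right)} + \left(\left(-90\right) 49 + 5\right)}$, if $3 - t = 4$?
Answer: $- \frac{91}{400859} \approx -0.00022701$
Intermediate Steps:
$t = -1$ ($t = 3 - 4 = -1$)
$w{\left(B \right)} = B$ ($w{\left(B \right)} = \left(-1\right) \left(-1\right) B = 1 B = B$)
$C{\left(V \right)} = \frac{2 V}{87 + V^{2}}$
$\frac{1}{C{\left(w{\left(-2 \right)} \right)} + \left(\left(-90\right) 49 + 5\right)} = \frac{1}{2 \left(-2\right) \frac{1}{87 + \left(-2\right)^{2}} + \left(\left(-90\right) 49 + 5\right)} = \frac{1}{2 \left(-2\right) \frac{1}{87 + 4} + \left(-4410 + 5\right)} = \frac{1}{2 \left(-2\right) \frac{1}{91} - 4405} = \frac{1}{- \frac{4}{91} - 4405} = \frac{1}{- \frac{400859}{91}} = - \frac{91}{400859}$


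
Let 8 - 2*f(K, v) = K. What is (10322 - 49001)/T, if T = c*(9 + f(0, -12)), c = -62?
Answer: 38679/806 ≈ 47.989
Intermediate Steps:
f(K, v) = 4 - K/2
T = -806 (T = -62*(9 + (4 - ½*0)) = -62*(9 + (4 + 0)) = -62*(9 + 4) = -62*13 = -806)
(10322 - 49001)/T = (10322 - 49001)/(-806) = -38679*(-1/806) = 38679/806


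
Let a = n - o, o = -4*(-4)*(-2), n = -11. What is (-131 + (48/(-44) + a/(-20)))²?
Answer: 857962681/48400 ≈ 17727.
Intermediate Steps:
o = -32 (o = 16*(-2) = -32)
a = 21 (a = -11 - 1*(-32) = -11 + 32 = 21)
(-131 + (48/(-44) + a/(-20)))² = (-131 + (48/(-44) + 21/(-20)))² = (-131 + (48*(-1/44) + 21*(-1/20)))² = (-131 + (-12/11 - 21/20))² = (-131 - 471/220)² = (-29291/220)² = 857962681/48400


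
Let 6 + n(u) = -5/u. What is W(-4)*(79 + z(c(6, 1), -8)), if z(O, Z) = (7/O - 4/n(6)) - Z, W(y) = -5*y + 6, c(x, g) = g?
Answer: 100828/41 ≈ 2459.2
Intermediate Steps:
n(u) = -6 - 5/u
W(y) = 6 - 5*y
z(O, Z) = 24/41 - Z + 7/O (z(O, Z) = (7/O - 4/(-6 - 5/6)) - Z = (7/O - 4/(-6 - 5*⅙)) - Z = (7/O - 4/(-6 - ⅚)) - Z = (7/O - 4/(-41/6)) - Z = (7/O - 4*(-6/41)) - Z = (7/O + 24/41) - Z = (24/41 + 7/O) - Z = 24/41 - Z + 7/O)
W(-4)*(79 + z(c(6, 1), -8)) = (6 - 5*(-4))*(79 + (24/41 - 1*(-8) + 7/1)) = (6 + 20)*(79 + (24/41 + 8 + 7*1)) = 26*(79 + (24/41 + 8 + 7)) = 26*(79 + 639/41) = 26*(3878/41) = 100828/41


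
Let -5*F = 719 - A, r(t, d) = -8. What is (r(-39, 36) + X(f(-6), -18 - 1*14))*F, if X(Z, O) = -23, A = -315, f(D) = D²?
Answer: 32054/5 ≈ 6410.8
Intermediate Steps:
F = -1034/5 (F = -(719 - 1*(-315))/5 = -(719 + 315)/5 = -⅕*1034 = -1034/5 ≈ -206.80)
(r(-39, 36) + X(f(-6), -18 - 1*14))*F = (-8 - 23)*(-1034/5) = -31*(-1034/5) = 32054/5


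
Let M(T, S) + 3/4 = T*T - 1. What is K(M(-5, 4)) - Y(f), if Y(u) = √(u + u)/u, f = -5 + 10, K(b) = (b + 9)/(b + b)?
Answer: 43/62 - √10/5 ≈ 0.061093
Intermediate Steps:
M(T, S) = -7/4 + T² (M(T, S) = -¾ + (T*T - 1) = -¾ + (T² - 1) = -¾ + (-1 + T²) = -7/4 + T²)
K(b) = (9 + b)/(2*b) (K(b) = (9 + b)/((2*b)) = (9 + b)*(1/(2*b)) = (9 + b)/(2*b))
f = 5
Y(u) = √2/√u (Y(u) = √(2*u)/u = (√2*√u)/u = √2/√u)
K(M(-5, 4)) - Y(f) = (9 + (-7/4 + (-5)²))/(2*(-7/4 + (-5)²)) - √2/√5 = (9 + (-7/4 + 25))/(2*(-7/4 + 25)) - √2*√5/5 = (9 + 93/4)/(2*(93/4)) - √10/5 = (½)*(4/93)*(129/4) - √10/5 = 43/62 - √10/5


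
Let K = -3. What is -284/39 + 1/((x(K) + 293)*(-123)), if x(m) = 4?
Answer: -3458281/474903 ≈ -7.2821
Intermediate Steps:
-284/39 + 1/((x(K) + 293)*(-123)) = -284/39 + 1/((4 + 293)*(-123)) = -284*1/39 - 1/123/297 = -284/39 + (1/297)*(-1/123) = -284/39 - 1/36531 = -3458281/474903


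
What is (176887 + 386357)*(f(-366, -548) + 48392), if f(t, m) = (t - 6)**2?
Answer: 105200461344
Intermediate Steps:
f(t, m) = (-6 + t)**2
(176887 + 386357)*(f(-366, -548) + 48392) = (176887 + 386357)*((-6 - 366)**2 + 48392) = 563244*((-372)**2 + 48392) = 563244*(138384 + 48392) = 563244*186776 = 105200461344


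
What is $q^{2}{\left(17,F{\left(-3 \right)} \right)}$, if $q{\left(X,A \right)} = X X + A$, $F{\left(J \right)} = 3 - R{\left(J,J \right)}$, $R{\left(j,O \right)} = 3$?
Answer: $83521$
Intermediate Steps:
$F{\left(J \right)} = 0$ ($F{\left(J \right)} = 3 - 3 = 0$)
$q{\left(X,A \right)} = A + X^{2}$ ($q{\left(X,A \right)} = X^{2} + A = A + X^{2}$)
$q^{2}{\left(17,F{\left(-3 \right)} \right)} = \left(0 + 17^{2}\right)^{2} = \left(0 + 289\right)^{2} = 289^{2} = 83521$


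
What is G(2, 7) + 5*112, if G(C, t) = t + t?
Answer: 574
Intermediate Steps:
G(C, t) = 2*t
G(2, 7) + 5*112 = 2*7 + 5*112 = 14 + 560 = 574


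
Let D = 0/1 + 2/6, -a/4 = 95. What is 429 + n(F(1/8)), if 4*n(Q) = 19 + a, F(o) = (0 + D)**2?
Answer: 1355/4 ≈ 338.75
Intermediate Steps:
a = -380 (a = -4*95 = -380)
D = 1/3 (D = 0*1 + 2*(1/6) = 0 + 1/3 = 1/3 ≈ 0.33333)
F(o) = 1/9 (F(o) = (0 + 1/3)**2 = (1/3)**2 = 1/9)
n(Q) = -361/4 (n(Q) = (19 - 380)/4 = (1/4)*(-361) = -361/4)
429 + n(F(1/8)) = 429 - 361/4 = 1355/4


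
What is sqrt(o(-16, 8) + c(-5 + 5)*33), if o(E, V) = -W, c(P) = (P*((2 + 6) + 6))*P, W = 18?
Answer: 3*I*sqrt(2) ≈ 4.2426*I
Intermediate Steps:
c(P) = 14*P**2 (c(P) = (P*(8 + 6))*P = (P*14)*P = (14*P)*P = 14*P**2)
o(E, V) = -18 (o(E, V) = -1*18 = -18)
sqrt(o(-16, 8) + c(-5 + 5)*33) = sqrt(-18 + (14*(-5 + 5)**2)*33) = sqrt(-18 + (14*0**2)*33) = sqrt(-18 + (14*0)*33) = sqrt(-18 + 0*33) = sqrt(-18 + 0) = sqrt(-18) = 3*I*sqrt(2)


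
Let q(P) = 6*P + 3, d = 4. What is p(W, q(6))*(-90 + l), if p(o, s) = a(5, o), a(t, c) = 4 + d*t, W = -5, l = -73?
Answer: -3912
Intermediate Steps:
q(P) = 3 + 6*P
a(t, c) = 4 + 4*t
p(o, s) = 24 (p(o, s) = 4 + 4*5 = 4 + 20 = 24)
p(W, q(6))*(-90 + l) = 24*(-90 - 73) = 24*(-163) = -3912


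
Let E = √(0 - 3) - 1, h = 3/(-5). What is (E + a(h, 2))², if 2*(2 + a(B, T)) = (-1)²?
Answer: 13/4 - 5*I*√3 ≈ 3.25 - 8.6602*I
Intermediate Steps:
h = -⅗ (h = 3*(-⅕) = -⅗ ≈ -0.60000)
a(B, T) = -3/2 (a(B, T) = -2 + (½)*(-1)² = -2 + (½)*1 = -2 + ½ = -3/2)
E = -1 + I*√3 (E = √(-3) - 1 = I*√3 - 1 = -1 + I*√3 ≈ -1.0 + 1.732*I)
(E + a(h, 2))² = ((-1 + I*√3) - 3/2)² = (-5/2 + I*√3)²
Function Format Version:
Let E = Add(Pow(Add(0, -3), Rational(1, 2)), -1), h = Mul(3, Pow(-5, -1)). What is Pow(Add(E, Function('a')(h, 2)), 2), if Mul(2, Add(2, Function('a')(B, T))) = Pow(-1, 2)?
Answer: Add(Rational(13, 4), Mul(-5, I, Pow(3, Rational(1, 2)))) ≈ Add(3.2500, Mul(-8.6602, I))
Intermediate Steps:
h = Rational(-3, 5) (h = Mul(3, Rational(-1, 5)) = Rational(-3, 5) ≈ -0.60000)
Function('a')(B, T) = Rational(-3, 2) (Function('a')(B, T) = Add(-2, Mul(Rational(1, 2), Pow(-1, 2))) = Add(-2, Mul(Rational(1, 2), 1)) = Add(-2, Rational(1, 2)) = Rational(-3, 2))
E = Add(-1, Mul(I, Pow(3, Rational(1, 2)))) (E = Add(Pow(-3, Rational(1, 2)), -1) = Add(Mul(I, Pow(3, Rational(1, 2))), -1) = Add(-1, Mul(I, Pow(3, Rational(1, 2)))) ≈ Add(-1.0000, Mul(1.7320, I)))
Pow(Add(E, Function('a')(h, 2)), 2) = Pow(Add(Add(-1, Mul(I, Pow(3, Rational(1, 2)))), Rational(-3, 2)), 2) = Pow(Add(Rational(-5, 2), Mul(I, Pow(3, Rational(1, 2)))), 2)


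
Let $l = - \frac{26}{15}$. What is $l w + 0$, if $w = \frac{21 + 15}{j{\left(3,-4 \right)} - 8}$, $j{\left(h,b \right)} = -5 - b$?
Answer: $\frac{104}{15} \approx 6.9333$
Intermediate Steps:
$l = - \frac{26}{15}$ ($l = \left(-26\right) \frac{1}{15} = - \frac{26}{15} \approx -1.7333$)
$w = -4$ ($w = \frac{21 + 15}{\left(-5 - -4\right) - 8} = \frac{36}{\left(-5 + 4\right) - 8} = \frac{36}{-1 - 8} = \frac{36}{-9} = 36 \left(- \frac{1}{9}\right) = -4$)
$l w + 0 = \left(- \frac{26}{15}\right) \left(-4\right) + 0 = \frac{104}{15} + 0 = \frac{104}{15}$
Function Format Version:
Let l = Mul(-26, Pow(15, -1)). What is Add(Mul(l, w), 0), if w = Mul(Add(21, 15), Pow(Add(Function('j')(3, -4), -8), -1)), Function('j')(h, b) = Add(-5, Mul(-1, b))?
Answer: Rational(104, 15) ≈ 6.9333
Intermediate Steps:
l = Rational(-26, 15) (l = Mul(-26, Rational(1, 15)) = Rational(-26, 15) ≈ -1.7333)
w = -4 (w = Mul(Add(21, 15), Pow(Add(Add(-5, Mul(-1, -4)), -8), -1)) = Mul(36, Pow(Add(Add(-5, 4), -8), -1)) = Mul(36, Pow(Add(-1, -8), -1)) = Mul(36, Pow(-9, -1)) = Mul(36, Rational(-1, 9)) = -4)
Add(Mul(l, w), 0) = Add(Mul(Rational(-26, 15), -4), 0) = Add(Rational(104, 15), 0) = Rational(104, 15)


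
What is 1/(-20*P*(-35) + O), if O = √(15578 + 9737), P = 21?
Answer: 2940/43212937 - √25315/216064685 ≈ 6.7299e-5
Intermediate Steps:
O = √25315 ≈ 159.11
1/(-20*P*(-35) + O) = 1/(-20*21*(-35) + √25315) = 1/(-420*(-35) + √25315) = 1/(14700 + √25315)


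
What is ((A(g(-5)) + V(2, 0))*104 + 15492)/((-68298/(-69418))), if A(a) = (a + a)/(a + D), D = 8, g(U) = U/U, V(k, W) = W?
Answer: 4846625924/307341 ≈ 15770.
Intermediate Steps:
g(U) = 1
A(a) = 2*a/(8 + a) (A(a) = (a + a)/(a + 8) = (2*a)/(8 + a) = 2*a/(8 + a))
((A(g(-5)) + V(2, 0))*104 + 15492)/((-68298/(-69418))) = ((2*1/(8 + 1) + 0)*104 + 15492)/((-68298/(-69418))) = ((2*1/9 + 0)*104 + 15492)/((-68298*(-1/69418))) = ((2*1*(⅑) + 0)*104 + 15492)/(34149/34709) = ((2/9 + 0)*104 + 15492)*(34709/34149) = ((2/9)*104 + 15492)*(34709/34149) = (208/9 + 15492)*(34709/34149) = (139636/9)*(34709/34149) = 4846625924/307341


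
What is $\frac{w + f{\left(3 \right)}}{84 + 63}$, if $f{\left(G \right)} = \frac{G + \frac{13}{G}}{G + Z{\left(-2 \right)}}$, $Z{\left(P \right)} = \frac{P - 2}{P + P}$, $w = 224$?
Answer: $\frac{1355}{882} \approx 1.5363$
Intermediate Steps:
$Z{\left(P \right)} = \frac{-2 + P}{2 P}$
$f{\left(G \right)} = \frac{G + \frac{13}{G}}{1 + G}$ ($f{\left(G \right)} = \frac{G + \frac{13}{G}}{G + \frac{-2 - 2}{2 \left(-2\right)}} = \frac{G + \frac{13}{G}}{G + \frac{1}{2} \left(- \frac{1}{2}\right) \left(-4\right)} = \frac{G + \frac{13}{G}}{G + 1} = \frac{G + \frac{13}{G}}{1 + G}$)
$\frac{w + f{\left(3 \right)}}{84 + 63} = \frac{224 + \frac{13 + 3^{2}}{3 \left(1 + 3\right)}}{84 + 63} = \frac{224 + \frac{13 + 9}{3 \cdot 4}}{147} = \left(224 + \frac{1}{3} \cdot \frac{1}{4} \cdot 22\right) \frac{1}{147} = \left(224 + \frac{11}{6}\right) \frac{1}{147} = \frac{1355}{6} \cdot \frac{1}{147} = \frac{1355}{882}$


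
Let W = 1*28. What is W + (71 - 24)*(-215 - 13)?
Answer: -10688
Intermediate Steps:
W = 28
W + (71 - 24)*(-215 - 13) = 28 + (71 - 24)*(-215 - 13) = 28 + 47*(-228) = 28 - 10716 = -10688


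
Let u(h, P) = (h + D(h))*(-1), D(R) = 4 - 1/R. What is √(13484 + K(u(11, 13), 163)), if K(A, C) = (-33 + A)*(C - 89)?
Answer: √1202586/11 ≈ 99.693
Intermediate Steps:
u(h, P) = -4 + 1/h - h (u(h, P) = (h + (4 - 1/h))*(-1) = (4 + h - 1/h)*(-1) = -4 + 1/h - h)
K(A, C) = (-89 + C)*(-33 + A) (K(A, C) = (-33 + A)*(-89 + C) = (-89 + C)*(-33 + A))
√(13484 + K(u(11, 13), 163)) = √(13484 + (2937 - 89*(-4 + 1/11 - 1*11) - 33*163 + (-4 + 1/11 - 1*11)*163)) = √(13484 + (2937 - 89*(-4 + 1/11 - 11) - 5379 + (-4 + 1/11 - 11)*163)) = √(13484 + (2937 - 89*(-164/11) - 5379 - 164/11*163)) = √(13484 + (2937 + 14596/11 - 5379 - 26732/11)) = √(13484 - 38998/11) = √(109326/11) = √1202586/11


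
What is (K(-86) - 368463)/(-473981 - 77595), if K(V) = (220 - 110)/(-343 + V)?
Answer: 14370067/21511464 ≈ 0.66802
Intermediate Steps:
K(V) = 110/(-343 + V)
(K(-86) - 368463)/(-473981 - 77595) = (110/(-343 - 86) - 368463)/(-473981 - 77595) = (110/(-429) - 368463)/(-551576) = (110*(-1/429) - 368463)*(-1/551576) = (-10/39 - 368463)*(-1/551576) = -14370067/39*(-1/551576) = 14370067/21511464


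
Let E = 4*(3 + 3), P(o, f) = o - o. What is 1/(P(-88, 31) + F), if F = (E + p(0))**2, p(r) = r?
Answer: 1/576 ≈ 0.0017361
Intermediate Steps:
P(o, f) = 0
E = 24 (E = 4*6 = 24)
F = 576 (F = (24 + 0)**2 = 24**2 = 576)
1/(P(-88, 31) + F) = 1/(0 + 576) = 1/576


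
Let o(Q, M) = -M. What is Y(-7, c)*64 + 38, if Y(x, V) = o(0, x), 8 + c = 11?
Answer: 486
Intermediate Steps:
c = 3 (c = -8 + 11 = 3)
Y(x, V) = -x
Y(-7, c)*64 + 38 = -1*(-7)*64 + 38 = 7*64 + 38 = 448 + 38 = 486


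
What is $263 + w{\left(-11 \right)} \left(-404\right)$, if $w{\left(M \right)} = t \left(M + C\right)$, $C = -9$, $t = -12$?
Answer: $-96697$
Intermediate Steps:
$w{\left(M \right)} = 108 - 12 M$ ($w{\left(M \right)} = - 12 \left(M - 9\right) = - 12 \left(-9 + M\right) = 108 - 12 M$)
$263 + w{\left(-11 \right)} \left(-404\right) = 263 + \left(108 - -132\right) \left(-404\right) = 263 + \left(108 + 132\right) \left(-404\right) = 263 + 240 \left(-404\right) = 263 - 96960 = -96697$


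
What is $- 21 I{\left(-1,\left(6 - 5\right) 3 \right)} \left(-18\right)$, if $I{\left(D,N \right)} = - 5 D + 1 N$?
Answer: $3024$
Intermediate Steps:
$I{\left(D,N \right)} = N - 5 D$ ($I{\left(D,N \right)} = - 5 D + N = N - 5 D$)
$- 21 I{\left(-1,\left(6 - 5\right) 3 \right)} \left(-18\right) = - 21 \left(\left(6 - 5\right) 3 - -5\right) \left(-18\right) = - 21 \left(1 \cdot 3 + 5\right) \left(-18\right) = - 21 \left(3 + 5\right) \left(-18\right) = \left(-21\right) 8 \left(-18\right) = \left(-168\right) \left(-18\right) = 3024$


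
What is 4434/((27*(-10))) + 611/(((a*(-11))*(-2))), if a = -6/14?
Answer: -80413/990 ≈ -81.225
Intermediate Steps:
a = -3/7 (a = -6*1/14 = -3/7 ≈ -0.42857)
4434/((27*(-10))) + 611/(((a*(-11))*(-2))) = 4434/((27*(-10))) + 611/((-3/7*(-11)*(-2))) = 4434/(-270) + 611/(((33/7)*(-2))) = 4434*(-1/270) + 611/(-66/7) = -739/45 + 611*(-7/66) = -739/45 - 4277/66 = -80413/990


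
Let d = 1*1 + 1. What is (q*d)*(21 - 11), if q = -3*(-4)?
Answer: 240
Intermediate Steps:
d = 2 (d = 1 + 1 = 2)
q = 12
(q*d)*(21 - 11) = (12*2)*(21 - 11) = 24*10 = 240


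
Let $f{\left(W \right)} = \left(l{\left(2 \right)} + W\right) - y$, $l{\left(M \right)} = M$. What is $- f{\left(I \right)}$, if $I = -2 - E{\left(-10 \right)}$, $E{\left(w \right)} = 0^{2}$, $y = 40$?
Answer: $40$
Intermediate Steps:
$E{\left(w \right)} = 0$
$I = -2$ ($I = -2 - 0 = -2 + 0 = -2$)
$f{\left(W \right)} = -38 + W$ ($f{\left(W \right)} = \left(2 + W\right) - 40 = -38 + W$)
$- f{\left(I \right)} = - (-38 - 2) = \left(-1\right) \left(-40\right) = 40$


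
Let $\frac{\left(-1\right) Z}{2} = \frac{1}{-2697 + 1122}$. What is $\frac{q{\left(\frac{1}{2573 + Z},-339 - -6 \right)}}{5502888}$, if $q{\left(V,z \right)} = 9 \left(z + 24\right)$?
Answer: $- \frac{309}{611432} \approx -0.00050537$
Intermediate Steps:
$Z = \frac{2}{1575}$ ($Z = - \frac{2}{-2697 + 1122} = - \frac{2}{-1575} = \left(-2\right) \left(- \frac{1}{1575}\right) = \frac{2}{1575} \approx 0.0012698$)
$q{\left(V,z \right)} = 216 + 9 z$ ($q{\left(V,z \right)} = 9 \left(24 + z\right) = 216 + 9 z$)
$\frac{q{\left(\frac{1}{2573 + Z},-339 - -6 \right)}}{5502888} = \frac{216 + 9 \left(-339 - -6\right)}{5502888} = \left(216 + 9 \left(-339 + 6\right)\right) \frac{1}{5502888} = \left(216 + 9 \left(-333\right)\right) \frac{1}{5502888} = \left(216 - 2997\right) \frac{1}{5502888} = \left(-2781\right) \frac{1}{5502888} = - \frac{309}{611432}$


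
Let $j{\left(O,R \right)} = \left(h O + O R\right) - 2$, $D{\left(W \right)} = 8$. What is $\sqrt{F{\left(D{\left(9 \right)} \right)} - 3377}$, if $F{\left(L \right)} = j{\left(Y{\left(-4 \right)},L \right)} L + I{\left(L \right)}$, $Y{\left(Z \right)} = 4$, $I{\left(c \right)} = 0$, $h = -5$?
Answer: $i \sqrt{3297} \approx 57.419 i$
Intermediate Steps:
$j{\left(O,R \right)} = -2 - 5 O + O R$ ($j{\left(O,R \right)} = \left(- 5 O + O R\right) - 2 = -2 - 5 O + O R$)
$F{\left(L \right)} = L \left(-22 + 4 L\right)$ ($F{\left(L \right)} = \left(-2 - 20 + 4 L\right) L + 0 = \left(-22 + 4 L\right) L + 0 = L \left(-22 + 4 L\right) + 0 = L \left(-22 + 4 L\right)$)
$\sqrt{F{\left(D{\left(9 \right)} \right)} - 3377} = \sqrt{2 \cdot 8 \left(-11 + 2 \cdot 8\right) - 3377} = \sqrt{2 \cdot 8 \left(-11 + 16\right) - 3377} = \sqrt{2 \cdot 8 \cdot 5 - 3377} = \sqrt{80 - 3377} = \sqrt{-3297} = i \sqrt{3297}$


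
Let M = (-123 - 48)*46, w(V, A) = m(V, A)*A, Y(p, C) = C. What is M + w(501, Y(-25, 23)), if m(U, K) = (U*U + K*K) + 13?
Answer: 5777623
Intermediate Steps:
m(U, K) = 13 + K² + U² (m(U, K) = (U² + K²) + 13 = (K² + U²) + 13 = 13 + K² + U²)
w(V, A) = A*(13 + A² + V²) (w(V, A) = (13 + A² + V²)*A = A*(13 + A² + V²))
M = -7866 (M = -171*46 = -7866)
M + w(501, Y(-25, 23)) = -7866 + 23*(13 + 23² + 501²) = -7866 + 23*(13 + 529 + 251001) = -7866 + 23*251543 = -7866 + 5785489 = 5777623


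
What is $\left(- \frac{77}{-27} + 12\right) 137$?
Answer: $\frac{54937}{27} \approx 2034.7$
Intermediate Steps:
$\left(- \frac{77}{-27} + 12\right) 137 = \left(\left(-77\right) \left(- \frac{1}{27}\right) + 12\right) 137 = \left(\frac{77}{27} + 12\right) 137 = \frac{401}{27} \cdot 137 = \frac{54937}{27}$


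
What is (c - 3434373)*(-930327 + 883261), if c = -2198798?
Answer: 265130826286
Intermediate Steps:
(c - 3434373)*(-930327 + 883261) = (-2198798 - 3434373)*(-930327 + 883261) = -5633171*(-47066) = 265130826286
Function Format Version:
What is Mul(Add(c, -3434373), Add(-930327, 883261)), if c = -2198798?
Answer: 265130826286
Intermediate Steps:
Mul(Add(c, -3434373), Add(-930327, 883261)) = Mul(Add(-2198798, -3434373), Add(-930327, 883261)) = Mul(-5633171, -47066) = 265130826286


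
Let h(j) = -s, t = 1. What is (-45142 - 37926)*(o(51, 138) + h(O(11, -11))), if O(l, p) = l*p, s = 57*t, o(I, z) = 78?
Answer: -1744428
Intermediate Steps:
s = 57 (s = 57*1 = 57)
h(j) = -57 (h(j) = -1*57 = -57)
(-45142 - 37926)*(o(51, 138) + h(O(11, -11))) = (-45142 - 37926)*(78 - 57) = -83068*21 = -1744428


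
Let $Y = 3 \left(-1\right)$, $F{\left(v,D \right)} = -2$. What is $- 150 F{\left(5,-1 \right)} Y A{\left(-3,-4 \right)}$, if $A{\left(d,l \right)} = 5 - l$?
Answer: $-8100$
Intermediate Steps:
$Y = -3$
$- 150 F{\left(5,-1 \right)} Y A{\left(-3,-4 \right)} = - 150 \left(-2\right) \left(-3\right) \left(5 - -4\right) = - 150 \cdot 6 \left(5 + 4\right) = - 150 \cdot 6 \cdot 9 = \left(-150\right) 54 = -8100$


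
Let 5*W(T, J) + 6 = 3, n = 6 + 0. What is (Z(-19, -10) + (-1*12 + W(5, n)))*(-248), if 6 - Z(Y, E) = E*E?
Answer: 132184/5 ≈ 26437.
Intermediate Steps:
n = 6
W(T, J) = -⅗ (W(T, J) = -6/5 + (⅕)*3 = -6/5 + ⅗ = -⅗)
Z(Y, E) = 6 - E² (Z(Y, E) = 6 - E*E = 6 - E²)
(Z(-19, -10) + (-1*12 + W(5, n)))*(-248) = ((6 - 1*(-10)²) + (-1*12 - ⅗))*(-248) = ((6 - 1*100) + (-12 - ⅗))*(-248) = ((6 - 100) - 63/5)*(-248) = (-94 - 63/5)*(-248) = -533/5*(-248) = 132184/5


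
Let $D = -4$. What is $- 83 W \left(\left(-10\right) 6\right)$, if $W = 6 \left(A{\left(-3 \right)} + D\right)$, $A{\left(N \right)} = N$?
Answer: $-209160$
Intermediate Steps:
$W = -42$ ($W = 6 \left(-3 - 4\right) = 6 \left(-7\right) = -42$)
$- 83 W \left(\left(-10\right) 6\right) = - 83 \left(- 42 \left(\left(-10\right) 6\right)\right) = - 83 \left(\left(-42\right) \left(-60\right)\right) = \left(-83\right) 2520 = -209160$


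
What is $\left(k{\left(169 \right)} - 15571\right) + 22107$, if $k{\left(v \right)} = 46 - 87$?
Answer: $6495$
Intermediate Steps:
$k{\left(v \right)} = -41$ ($k{\left(v \right)} = 46 - 87 = -41$)
$\left(k{\left(169 \right)} - 15571\right) + 22107 = \left(-41 - 15571\right) + 22107 = -15612 + 22107 = 6495$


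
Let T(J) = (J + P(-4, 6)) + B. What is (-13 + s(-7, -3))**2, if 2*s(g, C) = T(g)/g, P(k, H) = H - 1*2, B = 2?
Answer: 32761/196 ≈ 167.15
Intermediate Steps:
P(k, H) = -2 + H (P(k, H) = H - 2 = -2 + H)
T(J) = 6 + J (T(J) = (J + (-2 + 6)) + 2 = (J + 4) + 2 = (4 + J) + 2 = 6 + J)
s(g, C) = (6 + g)/(2*g) (s(g, C) = ((6 + g)/g)/2 = (6 + g)/(2*g))
(-13 + s(-7, -3))**2 = (-13 + (1/2)*(6 - 7)/(-7))**2 = (-13 + (1/2)*(-1/7)*(-1))**2 = (-13 + 1/14)**2 = (-181/14)**2 = 32761/196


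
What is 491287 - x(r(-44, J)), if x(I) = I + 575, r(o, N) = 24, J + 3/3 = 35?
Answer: 490688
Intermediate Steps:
J = 34 (J = -1 + 35 = 34)
x(I) = 575 + I
491287 - x(r(-44, J)) = 491287 - (575 + 24) = 491287 - 1*599 = 491287 - 599 = 490688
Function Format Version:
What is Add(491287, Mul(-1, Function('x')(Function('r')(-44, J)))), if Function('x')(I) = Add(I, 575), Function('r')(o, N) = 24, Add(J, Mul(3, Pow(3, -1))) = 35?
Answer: 490688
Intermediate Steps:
J = 34 (J = Add(-1, 35) = 34)
Function('x')(I) = Add(575, I)
Add(491287, Mul(-1, Function('x')(Function('r')(-44, J)))) = Add(491287, Mul(-1, Add(575, 24))) = Add(491287, Mul(-1, 599)) = Add(491287, -599) = 490688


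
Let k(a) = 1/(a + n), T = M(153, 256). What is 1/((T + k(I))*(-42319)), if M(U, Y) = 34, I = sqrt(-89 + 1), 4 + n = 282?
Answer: 2*(-sqrt(22) + 139*I)/(42319*(-9453*I + 68*sqrt(22))) ≈ -6.9493e-7 - 2.4778e-12*I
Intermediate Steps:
n = 278 (n = -4 + 282 = 278)
I = 2*I*sqrt(22) (I = sqrt(-88) = 2*I*sqrt(22) ≈ 9.3808*I)
T = 34
k(a) = 1/(278 + a) (k(a) = 1/(a + 278) = 1/(278 + a))
1/((T + k(I))*(-42319)) = 1/((34 + 1/(278 + 2*I*sqrt(22)))*(-42319)) = -1/42319/(34 + 1/(278 + 2*I*sqrt(22))) = -1/(42319*(34 + 1/(278 + 2*I*sqrt(22))))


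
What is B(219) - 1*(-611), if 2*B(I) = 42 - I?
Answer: 1045/2 ≈ 522.50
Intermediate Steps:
B(I) = 21 - I/2 (B(I) = (42 - I)/2 = 21 - I/2)
B(219) - 1*(-611) = (21 - ½*219) - 1*(-611) = (21 - 219/2) + 611 = -177/2 + 611 = 1045/2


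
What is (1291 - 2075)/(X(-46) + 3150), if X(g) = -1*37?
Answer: -784/3113 ≈ -0.25185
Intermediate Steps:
X(g) = -37
(1291 - 2075)/(X(-46) + 3150) = (1291 - 2075)/(-37 + 3150) = -784/3113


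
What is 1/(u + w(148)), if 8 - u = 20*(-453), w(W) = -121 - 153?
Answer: 1/8794 ≈ 0.00011371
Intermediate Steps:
w(W) = -274
u = 9068 (u = 8 - 20*(-453) = 8 - 1*(-9060) = 8 + 9060 = 9068)
1/(u + w(148)) = 1/(9068 - 274) = 1/8794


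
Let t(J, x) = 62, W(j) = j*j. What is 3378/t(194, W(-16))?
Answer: 1689/31 ≈ 54.484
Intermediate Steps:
W(j) = j²
3378/t(194, W(-16)) = 3378/62 = 3378*(1/62) = 1689/31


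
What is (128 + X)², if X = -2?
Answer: 15876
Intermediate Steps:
(128 + X)² = (128 - 2)² = 126² = 15876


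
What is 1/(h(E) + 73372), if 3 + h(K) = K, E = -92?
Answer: 1/73277 ≈ 1.3647e-5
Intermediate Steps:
h(K) = -3 + K
1/(h(E) + 73372) = 1/((-3 - 92) + 73372) = 1/(-95 + 73372) = 1/73277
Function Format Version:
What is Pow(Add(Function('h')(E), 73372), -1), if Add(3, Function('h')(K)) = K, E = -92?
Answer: Rational(1, 73277) ≈ 1.3647e-5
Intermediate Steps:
Function('h')(K) = Add(-3, K)
Pow(Add(Function('h')(E), 73372), -1) = Pow(Add(Add(-3, -92), 73372), -1) = Pow(Add(-95, 73372), -1) = Pow(73277, -1) = Rational(1, 73277)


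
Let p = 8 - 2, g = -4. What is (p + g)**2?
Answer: 4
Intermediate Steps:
p = 6
(p + g)**2 = (6 - 4)**2 = 2**2 = 4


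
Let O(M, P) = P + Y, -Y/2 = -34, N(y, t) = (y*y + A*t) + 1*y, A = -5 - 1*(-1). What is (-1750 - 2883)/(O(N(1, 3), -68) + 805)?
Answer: -4633/805 ≈ -5.7553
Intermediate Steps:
A = -4 (A = -5 + 1 = -4)
N(y, t) = y + y² - 4*t (N(y, t) = (y*y - 4*t) + 1*y = (y² - 4*t) + y = y + y² - 4*t)
Y = 68 (Y = -2*(-34) = 68)
O(M, P) = 68 + P (O(M, P) = P + 68 = 68 + P)
(-1750 - 2883)/(O(N(1, 3), -68) + 805) = (-1750 - 2883)/((68 - 68) + 805) = -4633/(0 + 805) = -4633/805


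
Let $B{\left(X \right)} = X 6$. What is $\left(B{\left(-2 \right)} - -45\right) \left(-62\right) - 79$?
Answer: $-2125$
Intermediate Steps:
$B{\left(X \right)} = 6 X$
$\left(B{\left(-2 \right)} - -45\right) \left(-62\right) - 79 = \left(6 \left(-2\right) - -45\right) \left(-62\right) - 79 = \left(-12 + 45\right) \left(-62\right) - 79 = 33 \left(-62\right) - 79 = -2046 - 79 = -2125$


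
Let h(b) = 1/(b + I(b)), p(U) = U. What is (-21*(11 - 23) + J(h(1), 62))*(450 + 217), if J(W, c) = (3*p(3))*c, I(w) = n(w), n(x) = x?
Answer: 540270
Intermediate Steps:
I(w) = w
h(b) = 1/(2*b) (h(b) = 1/(b + b) = 1/(2*b))
J(W, c) = 9*c (J(W, c) = (3*3)*c = 9*c)
(-21*(11 - 23) + J(h(1), 62))*(450 + 217) = (-21*(11 - 23) + 9*62)*(450 + 217) = (-21*(-12) + 558)*667 = (252 + 558)*667 = 810*667 = 540270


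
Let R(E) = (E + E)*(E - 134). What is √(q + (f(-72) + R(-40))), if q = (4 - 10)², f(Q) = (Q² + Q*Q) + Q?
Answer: 2*√6063 ≈ 155.73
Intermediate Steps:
f(Q) = Q + 2*Q² (f(Q) = (Q² + Q²) + Q = 2*Q² + Q = Q + 2*Q²)
R(E) = 2*E*(-134 + E) (R(E) = (2*E)*(-134 + E) = 2*E*(-134 + E))
q = 36 (q = (-6)² = 36)
√(q + (f(-72) + R(-40))) = √(36 + (-72*(1 + 2*(-72)) + 2*(-40)*(-134 - 40))) = √(36 + (-72*(1 - 144) + 2*(-40)*(-174))) = √(36 + (-72*(-143) + 13920)) = √(36 + (10296 + 13920)) = √(36 + 24216) = √24252 = 2*√6063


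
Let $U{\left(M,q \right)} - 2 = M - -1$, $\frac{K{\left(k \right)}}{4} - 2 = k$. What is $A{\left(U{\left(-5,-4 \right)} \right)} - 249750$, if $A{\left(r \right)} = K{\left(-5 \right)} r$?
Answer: $-249726$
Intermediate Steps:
$K{\left(k \right)} = 8 + 4 k$
$U{\left(M,q \right)} = 3 + M$ ($U{\left(M,q \right)} = 2 + \left(M - -1\right) = 2 + \left(M + 1\right) = 2 + \left(1 + M\right) = 3 + M$)
$A{\left(r \right)} = - 12 r$ ($A{\left(r \right)} = \left(8 + 4 \left(-5\right)\right) r = \left(8 - 20\right) r = - 12 r$)
$A{\left(U{\left(-5,-4 \right)} \right)} - 249750 = - 12 \left(3 - 5\right) - 249750 = \left(-12\right) \left(-2\right) - 249750 = 24 - 249750 = -249726$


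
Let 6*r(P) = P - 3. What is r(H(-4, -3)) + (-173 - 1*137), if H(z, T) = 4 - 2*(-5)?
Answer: -1849/6 ≈ -308.17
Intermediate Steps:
H(z, T) = 14 (H(z, T) = 4 + 10 = 14)
r(P) = -1/2 + P/6 (r(P) = (P - 3)/6 = (-3 + P)/6 = -1/2 + P/6)
r(H(-4, -3)) + (-173 - 1*137) = (-1/2 + (1/6)*14) + (-173 - 1*137) = (-1/2 + 7/3) + (-173 - 137) = 11/6 - 310 = -1849/6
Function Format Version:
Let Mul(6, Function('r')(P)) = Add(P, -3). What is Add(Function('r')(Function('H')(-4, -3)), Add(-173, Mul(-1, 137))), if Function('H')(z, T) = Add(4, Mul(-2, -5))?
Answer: Rational(-1849, 6) ≈ -308.17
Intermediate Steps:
Function('H')(z, T) = 14 (Function('H')(z, T) = Add(4, 10) = 14)
Function('r')(P) = Add(Rational(-1, 2), Mul(Rational(1, 6), P)) (Function('r')(P) = Mul(Rational(1, 6), Add(P, -3)) = Mul(Rational(1, 6), Add(-3, P)) = Add(Rational(-1, 2), Mul(Rational(1, 6), P)))
Add(Function('r')(Function('H')(-4, -3)), Add(-173, Mul(-1, 137))) = Add(Add(Rational(-1, 2), Mul(Rational(1, 6), 14)), Add(-173, Mul(-1, 137))) = Add(Add(Rational(-1, 2), Rational(7, 3)), Add(-173, -137)) = Add(Rational(11, 6), -310) = Rational(-1849, 6)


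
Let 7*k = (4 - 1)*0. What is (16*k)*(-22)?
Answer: 0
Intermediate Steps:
k = 0 (k = ((4 - 1)*0)/7 = (3*0)/7 = (⅐)*0 = 0)
(16*k)*(-22) = (16*0)*(-22) = 0*(-22) = 0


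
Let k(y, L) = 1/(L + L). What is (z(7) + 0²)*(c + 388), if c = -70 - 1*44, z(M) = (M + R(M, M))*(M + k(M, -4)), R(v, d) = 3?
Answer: 37675/2 ≈ 18838.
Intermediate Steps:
k(y, L) = 1/(2*L)
z(M) = (3 + M)*(-⅛ + M) (z(M) = (M + 3)*(M + (½)/(-4)) = (3 + M)*(M + (½)*(-¼)) = (3 + M)*(M - ⅛) = (3 + M)*(-⅛ + M))
c = -114 (c = -70 - 44 = -114)
(z(7) + 0²)*(c + 388) = ((-3/8 + 7² + (23/8)*7) + 0²)*(-114 + 388) = ((-3/8 + 49 + 161/8) + 0)*274 = (275/4 + 0)*274 = (275/4)*274 = 37675/2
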